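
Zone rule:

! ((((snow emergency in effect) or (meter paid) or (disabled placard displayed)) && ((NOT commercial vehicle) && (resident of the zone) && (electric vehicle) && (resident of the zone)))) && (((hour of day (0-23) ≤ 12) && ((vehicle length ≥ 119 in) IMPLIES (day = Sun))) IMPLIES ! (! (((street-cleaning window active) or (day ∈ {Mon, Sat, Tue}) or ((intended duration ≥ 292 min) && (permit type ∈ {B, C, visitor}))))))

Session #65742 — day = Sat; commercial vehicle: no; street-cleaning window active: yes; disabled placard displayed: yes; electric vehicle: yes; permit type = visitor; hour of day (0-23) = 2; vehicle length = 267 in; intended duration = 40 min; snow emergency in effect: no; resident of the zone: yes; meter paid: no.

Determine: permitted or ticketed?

Ticketed

Atomic conditions:
  snow emergency in effect: no → false
  meter paid: no → false
  disabled placard displayed: yes → true
  NOT commercial vehicle: no → true
  resident of the zone: yes → true
  electric vehicle: yes → true
  hour of day (0-23) ≤ 12: 2 ≤ 12 is true
  vehicle length ≥ 119 in: 267 ≥ 119 is true
  day = Sun: Sat == Sun is false
  street-cleaning window active: yes → true
  day ∈ {Mon, Sat, Tue}: Sat is in the set → true
  intended duration ≥ 292 min: 40 ≥ 292 is false
  permit type ∈ {B, C, visitor}: visitor is in the set → true
Combine:
[1.1.1] false OR false OR true = true
[1.1.2] true AND true AND true AND true = true
[1.1] true AND true = true
[1] NOT true = false
[2.1.2] true → false = false
[2.1] true AND false = false
[2.2.1.1.3] false AND true = false
[2.2.1.1] true OR true OR false = true
[2.2.1] NOT true = false
[2.2] NOT false = true
[2] false → true (antecedent false ⇒ implication holds) = true
[root] false AND true = false
Overall: false → ticketed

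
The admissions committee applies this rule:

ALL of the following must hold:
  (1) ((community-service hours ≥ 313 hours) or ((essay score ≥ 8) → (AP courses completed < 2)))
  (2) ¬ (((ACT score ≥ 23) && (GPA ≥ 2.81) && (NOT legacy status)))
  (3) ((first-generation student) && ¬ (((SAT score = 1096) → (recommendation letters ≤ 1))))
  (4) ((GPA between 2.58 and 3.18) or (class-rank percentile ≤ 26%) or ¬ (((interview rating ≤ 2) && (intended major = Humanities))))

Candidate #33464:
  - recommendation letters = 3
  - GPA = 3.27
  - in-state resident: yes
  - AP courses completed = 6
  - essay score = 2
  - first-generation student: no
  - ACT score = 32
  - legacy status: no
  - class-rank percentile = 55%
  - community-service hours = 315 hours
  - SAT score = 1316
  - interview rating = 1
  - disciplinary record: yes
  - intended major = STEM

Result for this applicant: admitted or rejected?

Atomic conditions:
  community-service hours ≥ 313 hours: 315 ≥ 313 is true
  essay score ≥ 8: 2 ≥ 8 is false
  AP courses completed < 2: 6 < 2 is false
  ACT score ≥ 23: 32 ≥ 23 is true
  GPA ≥ 2.81: 3.27 ≥ 2.81 is true
  NOT legacy status: no → true
  first-generation student: no → false
  SAT score = 1096: 1316 == 1096 is false
  recommendation letters ≤ 1: 3 ≤ 1 is false
  GPA between 2.58 and 3.18: 3.27 in [2.58, 3.18] is false
  class-rank percentile ≤ 26%: 55 ≤ 26 is false
  interview rating ≤ 2: 1 ≤ 2 is true
  intended major = Humanities: STEM == Humanities is false
Combine:
[1.2] false → false (antecedent false ⇒ implication holds) = true
[1] true OR true = true
[2.1] true AND true AND true = true
[2] NOT true = false
[3.2.1] false → false (antecedent false ⇒ implication holds) = true
[3.2] NOT true = false
[3] false AND false = false
[4.3.1] true AND false = false
[4.3] NOT false = true
[4] false OR false OR true = true
[root] true AND false AND false AND true = false
Overall: false → rejected

Rejected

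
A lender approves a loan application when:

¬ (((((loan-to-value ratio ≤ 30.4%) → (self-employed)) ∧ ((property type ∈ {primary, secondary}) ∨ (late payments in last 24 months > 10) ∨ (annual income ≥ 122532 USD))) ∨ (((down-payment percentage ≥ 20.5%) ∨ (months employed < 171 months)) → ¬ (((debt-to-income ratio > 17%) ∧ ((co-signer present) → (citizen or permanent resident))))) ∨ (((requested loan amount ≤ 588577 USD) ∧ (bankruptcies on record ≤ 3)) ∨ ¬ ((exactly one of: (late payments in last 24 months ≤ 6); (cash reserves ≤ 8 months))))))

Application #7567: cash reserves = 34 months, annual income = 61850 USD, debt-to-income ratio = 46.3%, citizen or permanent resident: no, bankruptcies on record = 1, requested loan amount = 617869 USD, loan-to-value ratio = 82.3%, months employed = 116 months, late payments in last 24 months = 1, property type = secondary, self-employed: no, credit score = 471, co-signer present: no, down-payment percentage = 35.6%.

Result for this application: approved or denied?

Atomic conditions:
  loan-to-value ratio ≤ 30.4%: 82.3 ≤ 30.4 is false
  self-employed: no → false
  property type ∈ {primary, secondary}: secondary is in the set → true
  late payments in last 24 months > 10: 1 > 10 is false
  annual income ≥ 122532 USD: 61850 ≥ 122532 is false
  down-payment percentage ≥ 20.5%: 35.6 ≥ 20.5 is true
  months employed < 171 months: 116 < 171 is true
  debt-to-income ratio > 17%: 46.3 > 17 is true
  co-signer present: no → false
  citizen or permanent resident: no → false
  requested loan amount ≤ 588577 USD: 617869 ≤ 588577 is false
  bankruptcies on record ≤ 3: 1 ≤ 3 is true
  late payments in last 24 months ≤ 6: 1 ≤ 6 is true
  cash reserves ≤ 8 months: 34 ≤ 8 is false
Combine:
[1.1.1] false → false (antecedent false ⇒ implication holds) = true
[1.1.2] true OR false OR false = true
[1.1] true AND true = true
[1.2.1] true OR true = true
[1.2.2.1.2] false → false (antecedent false ⇒ implication holds) = true
[1.2.2.1] true AND true = true
[1.2.2] NOT true = false
[1.2] true → false = false
[1.3.1] false AND true = false
[1.3.2.1] exactly-one(true, false) = true
[1.3.2] NOT true = false
[1.3] false OR false = false
[1] true OR false OR false = true
[root] NOT true = false
Overall: false → denied

Denied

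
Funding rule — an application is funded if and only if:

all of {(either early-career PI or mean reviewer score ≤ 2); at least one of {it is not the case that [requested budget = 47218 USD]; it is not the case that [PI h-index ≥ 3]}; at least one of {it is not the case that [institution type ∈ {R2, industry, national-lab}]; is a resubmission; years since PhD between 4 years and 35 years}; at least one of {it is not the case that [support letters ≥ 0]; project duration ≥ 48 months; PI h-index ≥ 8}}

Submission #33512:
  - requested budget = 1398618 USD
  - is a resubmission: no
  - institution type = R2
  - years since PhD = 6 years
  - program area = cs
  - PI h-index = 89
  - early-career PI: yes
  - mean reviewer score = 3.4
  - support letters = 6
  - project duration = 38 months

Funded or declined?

Atomic conditions:
  early-career PI: yes → true
  mean reviewer score ≤ 2: 3.4 ≤ 2 is false
  requested budget = 47218 USD: 1398618 == 47218 is false
  PI h-index ≥ 3: 89 ≥ 3 is true
  institution type ∈ {R2, industry, national-lab}: R2 is in the set → true
  is a resubmission: no → false
  years since PhD between 4 years and 35 years: 6 in [4, 35] is true
  support letters ≥ 0: 6 ≥ 0 is true
  project duration ≥ 48 months: 38 ≥ 48 is false
  PI h-index ≥ 8: 89 ≥ 8 is true
Combine:
[1] true OR false = true
[2.1] NOT false = true
[2.2] NOT true = false
[2] true OR false = true
[3.1] NOT true = false
[3] false OR false OR true = true
[4.1] NOT true = false
[4] false OR false OR true = true
[root] true AND true AND true AND true = true
Overall: true → funded

Funded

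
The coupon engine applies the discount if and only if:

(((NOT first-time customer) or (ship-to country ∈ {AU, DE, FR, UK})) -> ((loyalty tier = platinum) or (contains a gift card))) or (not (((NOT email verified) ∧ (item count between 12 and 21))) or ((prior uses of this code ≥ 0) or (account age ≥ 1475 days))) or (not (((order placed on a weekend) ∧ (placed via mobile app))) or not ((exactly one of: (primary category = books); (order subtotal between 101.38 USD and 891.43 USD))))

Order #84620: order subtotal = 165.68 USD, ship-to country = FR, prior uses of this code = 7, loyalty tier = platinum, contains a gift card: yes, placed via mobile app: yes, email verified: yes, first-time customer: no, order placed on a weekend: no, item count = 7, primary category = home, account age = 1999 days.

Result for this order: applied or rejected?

Atomic conditions:
  NOT first-time customer: no → true
  ship-to country ∈ {AU, DE, FR, UK}: FR is in the set → true
  loyalty tier = platinum: platinum == platinum is true
  contains a gift card: yes → true
  NOT email verified: yes → false
  item count between 12 and 21: 7 in [12, 21] is false
  prior uses of this code ≥ 0: 7 ≥ 0 is true
  account age ≥ 1475 days: 1999 ≥ 1475 is true
  order placed on a weekend: no → false
  placed via mobile app: yes → true
  primary category = books: home == books is false
  order subtotal between 101.38 USD and 891.43 USD: 165.68 in [101.38, 891.43] is true
Combine:
[1.1] true OR true = true
[1.2] true OR true = true
[1] true → true = true
[2.1.1] false AND false = false
[2.1] NOT false = true
[2.2] true OR true = true
[2] true OR true = true
[3.1.1] false AND true = false
[3.1] NOT false = true
[3.2.1] exactly-one(false, true) = true
[3.2] NOT true = false
[3] true OR false = true
[root] true OR true OR true = true
Overall: true → applied

Applied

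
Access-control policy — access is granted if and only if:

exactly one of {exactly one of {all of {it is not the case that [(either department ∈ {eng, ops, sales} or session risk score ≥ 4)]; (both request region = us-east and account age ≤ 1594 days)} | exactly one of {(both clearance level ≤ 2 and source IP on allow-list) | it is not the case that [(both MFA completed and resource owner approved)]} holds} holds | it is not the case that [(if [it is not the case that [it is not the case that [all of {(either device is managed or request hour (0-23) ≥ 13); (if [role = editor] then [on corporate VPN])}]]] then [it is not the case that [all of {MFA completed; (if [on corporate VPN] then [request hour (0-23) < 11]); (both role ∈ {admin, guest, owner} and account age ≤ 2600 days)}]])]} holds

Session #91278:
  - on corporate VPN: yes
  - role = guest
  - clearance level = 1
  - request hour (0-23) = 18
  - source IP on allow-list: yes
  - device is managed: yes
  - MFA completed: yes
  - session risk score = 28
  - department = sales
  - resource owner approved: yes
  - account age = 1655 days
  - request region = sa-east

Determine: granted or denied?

Granted

Atomic conditions:
  department ∈ {eng, ops, sales}: sales is in the set → true
  session risk score ≥ 4: 28 ≥ 4 is true
  request region = us-east: sa-east == us-east is false
  account age ≤ 1594 days: 1655 ≤ 1594 is false
  clearance level ≤ 2: 1 ≤ 2 is true
  source IP on allow-list: yes → true
  MFA completed: yes → true
  resource owner approved: yes → true
  device is managed: yes → true
  request hour (0-23) ≥ 13: 18 ≥ 13 is true
  role = editor: guest == editor is false
  on corporate VPN: yes → true
  request hour (0-23) < 11: 18 < 11 is false
  role ∈ {admin, guest, owner}: guest is in the set → true
  account age ≤ 2600 days: 1655 ≤ 2600 is true
Combine:
[1.1.1.1] true OR true = true
[1.1.1] NOT true = false
[1.1.2] false AND false = false
[1.1] false AND false = false
[1.2.1] true AND true = true
[1.2.2.1] true AND true = true
[1.2.2] NOT true = false
[1.2] exactly-one(true, false) = true
[1] exactly-one(false, true) = true
[2.1.1.1.1.1] true OR true = true
[2.1.1.1.1.2] false → true (antecedent false ⇒ implication holds) = true
[2.1.1.1.1] true AND true = true
[2.1.1.1] NOT true = false
[2.1.1] NOT false = true
[2.1.2.1.2] true → false = false
[2.1.2.1.3] true AND true = true
[2.1.2.1] true AND false AND true = false
[2.1.2] NOT false = true
[2.1] true → true = true
[2] NOT true = false
[root] exactly-one(true, false) = true
Overall: true → granted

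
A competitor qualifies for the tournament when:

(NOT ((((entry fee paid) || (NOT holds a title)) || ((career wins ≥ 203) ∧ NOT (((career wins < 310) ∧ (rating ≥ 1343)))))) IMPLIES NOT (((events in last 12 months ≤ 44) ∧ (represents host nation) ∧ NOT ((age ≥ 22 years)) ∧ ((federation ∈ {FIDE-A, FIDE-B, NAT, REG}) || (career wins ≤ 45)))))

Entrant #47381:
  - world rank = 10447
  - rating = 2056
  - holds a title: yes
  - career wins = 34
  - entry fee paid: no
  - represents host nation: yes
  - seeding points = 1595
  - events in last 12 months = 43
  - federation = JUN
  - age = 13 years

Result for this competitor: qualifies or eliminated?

Eliminated

Atomic conditions:
  entry fee paid: no → false
  NOT holds a title: yes → false
  career wins ≥ 203: 34 ≥ 203 is false
  career wins < 310: 34 < 310 is true
  rating ≥ 1343: 2056 ≥ 1343 is true
  events in last 12 months ≤ 44: 43 ≤ 44 is true
  represents host nation: yes → true
  age ≥ 22 years: 13 ≥ 22 is false
  federation ∈ {FIDE-A, FIDE-B, NAT, REG}: JUN is not in the set → false
  career wins ≤ 45: 34 ≤ 45 is true
Combine:
[1.1.1] false OR false = false
[1.1.2.2.1] true AND true = true
[1.1.2.2] NOT true = false
[1.1.2] false AND false = false
[1.1] false OR false = false
[1] NOT false = true
[2.1.3] NOT false = true
[2.1.4] false OR true = true
[2.1] true AND true AND true AND true = true
[2] NOT true = false
[root] true → false = false
Overall: false → eliminated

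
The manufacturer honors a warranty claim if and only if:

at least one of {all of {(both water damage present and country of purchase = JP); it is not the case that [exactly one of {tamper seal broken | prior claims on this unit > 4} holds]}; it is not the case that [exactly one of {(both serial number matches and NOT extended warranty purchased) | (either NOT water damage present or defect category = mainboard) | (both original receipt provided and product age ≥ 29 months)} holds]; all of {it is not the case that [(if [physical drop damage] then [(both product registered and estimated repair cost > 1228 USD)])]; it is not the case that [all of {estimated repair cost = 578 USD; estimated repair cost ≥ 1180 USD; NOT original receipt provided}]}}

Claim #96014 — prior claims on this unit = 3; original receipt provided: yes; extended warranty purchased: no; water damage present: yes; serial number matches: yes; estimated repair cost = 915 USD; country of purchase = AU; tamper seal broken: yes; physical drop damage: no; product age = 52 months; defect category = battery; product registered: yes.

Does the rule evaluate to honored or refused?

Honored

Atomic conditions:
  water damage present: yes → true
  country of purchase = JP: AU == JP is false
  tamper seal broken: yes → true
  prior claims on this unit > 4: 3 > 4 is false
  serial number matches: yes → true
  NOT extended warranty purchased: no → true
  NOT water damage present: yes → false
  defect category = mainboard: battery == mainboard is false
  original receipt provided: yes → true
  product age ≥ 29 months: 52 ≥ 29 is true
  physical drop damage: no → false
  product registered: yes → true
  estimated repair cost > 1228 USD: 915 > 1228 is false
  estimated repair cost = 578 USD: 915 == 578 is false
  estimated repair cost ≥ 1180 USD: 915 ≥ 1180 is false
  NOT original receipt provided: yes → false
Combine:
[1.1] true AND false = false
[1.2.1] exactly-one(true, false) = true
[1.2] NOT true = false
[1] false AND false = false
[2.1.1] true AND true = true
[2.1.2] false OR false = false
[2.1.3] true AND true = true
[2.1] exactly-one(true, false, true) = false
[2] NOT false = true
[3.1.1.2] true AND false = false
[3.1.1] false → false (antecedent false ⇒ implication holds) = true
[3.1] NOT true = false
[3.2.1] false AND false AND false = false
[3.2] NOT false = true
[3] false AND true = false
[root] false OR true OR false = true
Overall: true → honored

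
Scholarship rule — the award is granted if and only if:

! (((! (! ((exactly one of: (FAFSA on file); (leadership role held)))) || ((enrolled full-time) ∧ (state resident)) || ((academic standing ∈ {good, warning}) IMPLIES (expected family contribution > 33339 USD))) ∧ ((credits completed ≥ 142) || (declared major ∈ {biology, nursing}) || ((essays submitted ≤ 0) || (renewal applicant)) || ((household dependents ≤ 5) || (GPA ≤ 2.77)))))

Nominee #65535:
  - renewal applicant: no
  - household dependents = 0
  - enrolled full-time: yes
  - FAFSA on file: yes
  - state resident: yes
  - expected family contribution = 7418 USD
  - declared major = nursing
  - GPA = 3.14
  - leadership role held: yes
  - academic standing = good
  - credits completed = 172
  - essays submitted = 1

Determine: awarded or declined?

Declined

Atomic conditions:
  FAFSA on file: yes → true
  leadership role held: yes → true
  enrolled full-time: yes → true
  state resident: yes → true
  academic standing ∈ {good, warning}: good is in the set → true
  expected family contribution > 33339 USD: 7418 > 33339 is false
  credits completed ≥ 142: 172 ≥ 142 is true
  declared major ∈ {biology, nursing}: nursing is in the set → true
  essays submitted ≤ 0: 1 ≤ 0 is false
  renewal applicant: no → false
  household dependents ≤ 5: 0 ≤ 5 is true
  GPA ≤ 2.77: 3.14 ≤ 2.77 is false
Combine:
[1.1.1.1.1] exactly-one(true, true) = false
[1.1.1.1] NOT false = true
[1.1.1] NOT true = false
[1.1.2] true AND true = true
[1.1.3] true → false = false
[1.1] false OR true OR false = true
[1.2.3] false OR false = false
[1.2.4] true OR false = true
[1.2] true OR true OR false OR true = true
[1] true AND true = true
[root] NOT true = false
Overall: false → declined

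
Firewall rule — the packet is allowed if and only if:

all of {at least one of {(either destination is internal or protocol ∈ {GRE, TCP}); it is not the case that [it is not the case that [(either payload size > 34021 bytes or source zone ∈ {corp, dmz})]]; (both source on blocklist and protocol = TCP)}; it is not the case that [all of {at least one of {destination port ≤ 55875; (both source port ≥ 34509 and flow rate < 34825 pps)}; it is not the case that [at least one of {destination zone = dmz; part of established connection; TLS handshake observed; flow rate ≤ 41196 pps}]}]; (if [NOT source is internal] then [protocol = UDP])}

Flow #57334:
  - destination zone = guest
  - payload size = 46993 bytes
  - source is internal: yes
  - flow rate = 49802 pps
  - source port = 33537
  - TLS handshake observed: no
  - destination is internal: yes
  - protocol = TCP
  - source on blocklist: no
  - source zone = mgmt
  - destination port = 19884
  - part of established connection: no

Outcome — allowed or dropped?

Dropped

Atomic conditions:
  destination is internal: yes → true
  protocol ∈ {GRE, TCP}: TCP is in the set → true
  payload size > 34021 bytes: 46993 > 34021 is true
  source zone ∈ {corp, dmz}: mgmt is not in the set → false
  source on blocklist: no → false
  protocol = TCP: TCP == TCP is true
  destination port ≤ 55875: 19884 ≤ 55875 is true
  source port ≥ 34509: 33537 ≥ 34509 is false
  flow rate < 34825 pps: 49802 < 34825 is false
  destination zone = dmz: guest == dmz is false
  part of established connection: no → false
  TLS handshake observed: no → false
  flow rate ≤ 41196 pps: 49802 ≤ 41196 is false
  NOT source is internal: yes → false
  protocol = UDP: TCP == UDP is false
Combine:
[1.1] true OR true = true
[1.2.1.1] true OR false = true
[1.2.1] NOT true = false
[1.2] NOT false = true
[1.3] false AND true = false
[1] true OR true OR false = true
[2.1.1.2] false AND false = false
[2.1.1] true OR false = true
[2.1.2.1] false OR false OR false OR false = false
[2.1.2] NOT false = true
[2.1] true AND true = true
[2] NOT true = false
[3] false → false (antecedent false ⇒ implication holds) = true
[root] true AND false AND true = false
Overall: false → dropped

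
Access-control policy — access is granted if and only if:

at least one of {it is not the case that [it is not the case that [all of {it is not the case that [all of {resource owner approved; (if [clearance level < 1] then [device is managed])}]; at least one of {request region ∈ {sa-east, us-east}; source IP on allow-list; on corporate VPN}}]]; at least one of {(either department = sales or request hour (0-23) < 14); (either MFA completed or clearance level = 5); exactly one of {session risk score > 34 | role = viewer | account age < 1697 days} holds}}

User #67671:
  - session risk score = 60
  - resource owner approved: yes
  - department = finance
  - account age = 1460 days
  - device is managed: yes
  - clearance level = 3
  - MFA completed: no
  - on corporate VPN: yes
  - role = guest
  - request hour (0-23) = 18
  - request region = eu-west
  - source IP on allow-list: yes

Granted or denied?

Atomic conditions:
  resource owner approved: yes → true
  clearance level < 1: 3 < 1 is false
  device is managed: yes → true
  request region ∈ {sa-east, us-east}: eu-west is not in the set → false
  source IP on allow-list: yes → true
  on corporate VPN: yes → true
  department = sales: finance == sales is false
  request hour (0-23) < 14: 18 < 14 is false
  MFA completed: no → false
  clearance level = 5: 3 == 5 is false
  session risk score > 34: 60 > 34 is true
  role = viewer: guest == viewer is false
  account age < 1697 days: 1460 < 1697 is true
Combine:
[1.1.1.1.1.2] false → true (antecedent false ⇒ implication holds) = true
[1.1.1.1.1] true AND true = true
[1.1.1.1] NOT true = false
[1.1.1.2] false OR true OR true = true
[1.1.1] false AND true = false
[1.1] NOT false = true
[1] NOT true = false
[2.1] false OR false = false
[2.2] false OR false = false
[2.3] exactly-one(true, false, true) = false
[2] false OR false OR false = false
[root] false OR false = false
Overall: false → denied

Denied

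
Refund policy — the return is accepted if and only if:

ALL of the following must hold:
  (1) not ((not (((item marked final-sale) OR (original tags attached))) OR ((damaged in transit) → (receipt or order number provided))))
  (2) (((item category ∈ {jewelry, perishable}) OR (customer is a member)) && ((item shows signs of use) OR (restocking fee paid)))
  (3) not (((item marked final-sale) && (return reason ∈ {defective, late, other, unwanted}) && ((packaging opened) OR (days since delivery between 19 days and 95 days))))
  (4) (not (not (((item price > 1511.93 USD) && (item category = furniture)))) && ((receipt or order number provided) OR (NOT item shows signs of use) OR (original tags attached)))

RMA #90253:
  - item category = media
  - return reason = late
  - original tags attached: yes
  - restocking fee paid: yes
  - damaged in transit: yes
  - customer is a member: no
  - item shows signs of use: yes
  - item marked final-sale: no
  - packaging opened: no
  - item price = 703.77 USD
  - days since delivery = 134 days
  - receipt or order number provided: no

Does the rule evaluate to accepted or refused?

Refused

Atomic conditions:
  item marked final-sale: no → false
  original tags attached: yes → true
  damaged in transit: yes → true
  receipt or order number provided: no → false
  item category ∈ {jewelry, perishable}: media is not in the set → false
  customer is a member: no → false
  item shows signs of use: yes → true
  restocking fee paid: yes → true
  return reason ∈ {defective, late, other, unwanted}: late is in the set → true
  packaging opened: no → false
  days since delivery between 19 days and 95 days: 134 in [19, 95] is false
  item price > 1511.93 USD: 703.77 > 1511.93 is false
  item category = furniture: media == furniture is false
  NOT item shows signs of use: yes → false
Combine:
[1.1.1.1] false OR true = true
[1.1.1] NOT true = false
[1.1.2] true → false = false
[1.1] false OR false = false
[1] NOT false = true
[2.1] false OR false = false
[2.2] true OR true = true
[2] false AND true = false
[3.1.3] false OR false = false
[3.1] false AND true AND false = false
[3] NOT false = true
[4.1.1.1] false AND false = false
[4.1.1] NOT false = true
[4.1] NOT true = false
[4.2] false OR false OR true = true
[4] false AND true = false
[root] true AND false AND true AND false = false
Overall: false → refused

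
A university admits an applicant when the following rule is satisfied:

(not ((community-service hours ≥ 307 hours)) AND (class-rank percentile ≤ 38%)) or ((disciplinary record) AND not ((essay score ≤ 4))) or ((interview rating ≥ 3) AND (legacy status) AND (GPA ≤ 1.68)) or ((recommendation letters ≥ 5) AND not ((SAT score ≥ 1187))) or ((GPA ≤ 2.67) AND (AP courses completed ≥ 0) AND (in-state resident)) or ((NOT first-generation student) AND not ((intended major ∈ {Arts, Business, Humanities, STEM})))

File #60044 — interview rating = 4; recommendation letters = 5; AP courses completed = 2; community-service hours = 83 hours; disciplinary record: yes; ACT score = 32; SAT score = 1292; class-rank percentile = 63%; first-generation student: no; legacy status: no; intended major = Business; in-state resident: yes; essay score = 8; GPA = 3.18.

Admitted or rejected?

Admitted

Atomic conditions:
  community-service hours ≥ 307 hours: 83 ≥ 307 is false
  class-rank percentile ≤ 38%: 63 ≤ 38 is false
  disciplinary record: yes → true
  essay score ≤ 4: 8 ≤ 4 is false
  interview rating ≥ 3: 4 ≥ 3 is true
  legacy status: no → false
  GPA ≤ 1.68: 3.18 ≤ 1.68 is false
  recommendation letters ≥ 5: 5 ≥ 5 is true
  SAT score ≥ 1187: 1292 ≥ 1187 is true
  GPA ≤ 2.67: 3.18 ≤ 2.67 is false
  AP courses completed ≥ 0: 2 ≥ 0 is true
  in-state resident: yes → true
  NOT first-generation student: no → true
  intended major ∈ {Arts, Business, Humanities, STEM}: Business is in the set → true
Combine:
[1.1] NOT false = true
[1] true AND false = false
[2.2] NOT false = true
[2] true AND true = true
[3] true AND false AND false = false
[4.2] NOT true = false
[4] true AND false = false
[5] false AND true AND true = false
[6.2] NOT true = false
[6] true AND false = false
[root] false OR true OR false OR false OR false OR false = true
Overall: true → admitted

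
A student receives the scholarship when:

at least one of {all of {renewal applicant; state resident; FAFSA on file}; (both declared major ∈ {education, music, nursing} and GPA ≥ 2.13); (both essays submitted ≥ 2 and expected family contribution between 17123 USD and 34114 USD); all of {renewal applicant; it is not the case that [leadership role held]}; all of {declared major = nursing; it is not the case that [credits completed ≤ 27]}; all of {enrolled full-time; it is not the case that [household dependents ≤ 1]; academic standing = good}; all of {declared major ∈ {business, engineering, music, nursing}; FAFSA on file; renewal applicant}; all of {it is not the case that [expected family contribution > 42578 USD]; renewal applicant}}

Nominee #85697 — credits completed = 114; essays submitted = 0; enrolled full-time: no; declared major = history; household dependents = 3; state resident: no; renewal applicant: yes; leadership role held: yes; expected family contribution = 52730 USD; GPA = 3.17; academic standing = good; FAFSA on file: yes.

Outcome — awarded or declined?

Declined

Atomic conditions:
  renewal applicant: yes → true
  state resident: no → false
  FAFSA on file: yes → true
  declared major ∈ {education, music, nursing}: history is not in the set → false
  GPA ≥ 2.13: 3.17 ≥ 2.13 is true
  essays submitted ≥ 2: 0 ≥ 2 is false
  expected family contribution between 17123 USD and 34114 USD: 52730 in [17123, 34114] is false
  leadership role held: yes → true
  declared major = nursing: history == nursing is false
  credits completed ≤ 27: 114 ≤ 27 is false
  enrolled full-time: no → false
  household dependents ≤ 1: 3 ≤ 1 is false
  academic standing = good: good == good is true
  declared major ∈ {business, engineering, music, nursing}: history is not in the set → false
  expected family contribution > 42578 USD: 52730 > 42578 is true
Combine:
[1] true AND false AND true = false
[2] false AND true = false
[3] false AND false = false
[4.2] NOT true = false
[4] true AND false = false
[5.2] NOT false = true
[5] false AND true = false
[6.2] NOT false = true
[6] false AND true AND true = false
[7] false AND true AND true = false
[8.1] NOT true = false
[8] false AND true = false
[root] false OR false OR false OR false OR false OR false OR false OR false = false
Overall: false → declined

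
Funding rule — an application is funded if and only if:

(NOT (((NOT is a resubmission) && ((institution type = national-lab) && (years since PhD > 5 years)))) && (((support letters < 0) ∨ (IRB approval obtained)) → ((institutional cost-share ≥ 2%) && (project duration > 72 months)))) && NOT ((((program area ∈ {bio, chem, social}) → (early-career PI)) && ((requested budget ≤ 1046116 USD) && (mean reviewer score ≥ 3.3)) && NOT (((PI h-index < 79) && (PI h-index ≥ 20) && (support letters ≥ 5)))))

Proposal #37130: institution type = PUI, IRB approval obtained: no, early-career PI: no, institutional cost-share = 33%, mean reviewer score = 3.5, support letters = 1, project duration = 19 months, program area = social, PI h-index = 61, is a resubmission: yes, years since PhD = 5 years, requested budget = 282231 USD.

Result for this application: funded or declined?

Atomic conditions:
  NOT is a resubmission: yes → false
  institution type = national-lab: PUI == national-lab is false
  years since PhD > 5 years: 5 > 5 is false
  support letters < 0: 1 < 0 is false
  IRB approval obtained: no → false
  institutional cost-share ≥ 2%: 33 ≥ 2 is true
  project duration > 72 months: 19 > 72 is false
  program area ∈ {bio, chem, social}: social is in the set → true
  early-career PI: no → false
  requested budget ≤ 1046116 USD: 282231 ≤ 1046116 is true
  mean reviewer score ≥ 3.3: 3.5 ≥ 3.3 is true
  PI h-index < 79: 61 < 79 is true
  PI h-index ≥ 20: 61 ≥ 20 is true
  support letters ≥ 5: 1 ≥ 5 is false
Combine:
[1.1.1.2] false AND false = false
[1.1.1] false AND false = false
[1.1] NOT false = true
[1.2.1] false OR false = false
[1.2.2] true AND false = false
[1.2] false → false (antecedent false ⇒ implication holds) = true
[1] true AND true = true
[2.1.1] true → false = false
[2.1.2] true AND true = true
[2.1.3.1] true AND true AND false = false
[2.1.3] NOT false = true
[2.1] false AND true AND true = false
[2] NOT false = true
[root] true AND true = true
Overall: true → funded

Funded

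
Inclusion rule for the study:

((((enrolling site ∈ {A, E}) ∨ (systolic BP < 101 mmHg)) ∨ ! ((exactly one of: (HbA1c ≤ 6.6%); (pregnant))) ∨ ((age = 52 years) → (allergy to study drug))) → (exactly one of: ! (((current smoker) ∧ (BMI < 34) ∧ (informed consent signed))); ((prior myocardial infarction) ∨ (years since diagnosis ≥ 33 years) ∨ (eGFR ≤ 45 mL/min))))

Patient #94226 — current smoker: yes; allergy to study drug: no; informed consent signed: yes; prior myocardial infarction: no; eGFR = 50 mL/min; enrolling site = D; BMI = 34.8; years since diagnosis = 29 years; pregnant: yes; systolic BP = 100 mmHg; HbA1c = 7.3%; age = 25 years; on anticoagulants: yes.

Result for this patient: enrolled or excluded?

Atomic conditions:
  enrolling site ∈ {A, E}: D is not in the set → false
  systolic BP < 101 mmHg: 100 < 101 is true
  HbA1c ≤ 6.6%: 7.3 ≤ 6.6 is false
  pregnant: yes → true
  age = 52 years: 25 == 52 is false
  allergy to study drug: no → false
  current smoker: yes → true
  BMI < 34: 34.8 < 34 is false
  informed consent signed: yes → true
  prior myocardial infarction: no → false
  years since diagnosis ≥ 33 years: 29 ≥ 33 is false
  eGFR ≤ 45 mL/min: 50 ≤ 45 is false
Combine:
[1.1] false OR true = true
[1.2.1] exactly-one(false, true) = true
[1.2] NOT true = false
[1.3] false → false (antecedent false ⇒ implication holds) = true
[1] true OR false OR true = true
[2.1.1] true AND false AND true = false
[2.1] NOT false = true
[2.2] false OR false OR false = false
[2] exactly-one(true, false) = true
[root] true → true = true
Overall: true → enrolled

Enrolled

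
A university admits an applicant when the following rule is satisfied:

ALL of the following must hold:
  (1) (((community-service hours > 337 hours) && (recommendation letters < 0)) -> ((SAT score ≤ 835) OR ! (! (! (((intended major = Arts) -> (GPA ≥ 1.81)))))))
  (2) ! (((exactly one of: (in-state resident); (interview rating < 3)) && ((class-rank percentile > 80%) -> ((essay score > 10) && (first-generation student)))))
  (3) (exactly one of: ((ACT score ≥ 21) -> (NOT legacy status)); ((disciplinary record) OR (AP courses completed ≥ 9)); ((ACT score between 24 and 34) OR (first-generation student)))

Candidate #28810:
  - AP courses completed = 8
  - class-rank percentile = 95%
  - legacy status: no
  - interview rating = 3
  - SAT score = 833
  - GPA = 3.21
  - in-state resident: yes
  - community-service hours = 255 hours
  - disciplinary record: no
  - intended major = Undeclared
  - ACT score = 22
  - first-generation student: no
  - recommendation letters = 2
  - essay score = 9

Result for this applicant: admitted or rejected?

Admitted

Atomic conditions:
  community-service hours > 337 hours: 255 > 337 is false
  recommendation letters < 0: 2 < 0 is false
  SAT score ≤ 835: 833 ≤ 835 is true
  intended major = Arts: Undeclared == Arts is false
  GPA ≥ 1.81: 3.21 ≥ 1.81 is true
  in-state resident: yes → true
  interview rating < 3: 3 < 3 is false
  class-rank percentile > 80%: 95 > 80 is true
  essay score > 10: 9 > 10 is false
  first-generation student: no → false
  ACT score ≥ 21: 22 ≥ 21 is true
  NOT legacy status: no → true
  disciplinary record: no → false
  AP courses completed ≥ 9: 8 ≥ 9 is false
  ACT score between 24 and 34: 22 in [24, 34] is false
Combine:
[1.1] false AND false = false
[1.2.2.1.1.1] false → true (antecedent false ⇒ implication holds) = true
[1.2.2.1.1] NOT true = false
[1.2.2.1] NOT false = true
[1.2.2] NOT true = false
[1.2] true OR false = true
[1] false → true (antecedent false ⇒ implication holds) = true
[2.1.1] exactly-one(true, false) = true
[2.1.2.2] false AND false = false
[2.1.2] true → false = false
[2.1] true AND false = false
[2] NOT false = true
[3.1] true → true = true
[3.2] false OR false = false
[3.3] false OR false = false
[3] exactly-one(true, false, false) = true
[root] true AND true AND true = true
Overall: true → admitted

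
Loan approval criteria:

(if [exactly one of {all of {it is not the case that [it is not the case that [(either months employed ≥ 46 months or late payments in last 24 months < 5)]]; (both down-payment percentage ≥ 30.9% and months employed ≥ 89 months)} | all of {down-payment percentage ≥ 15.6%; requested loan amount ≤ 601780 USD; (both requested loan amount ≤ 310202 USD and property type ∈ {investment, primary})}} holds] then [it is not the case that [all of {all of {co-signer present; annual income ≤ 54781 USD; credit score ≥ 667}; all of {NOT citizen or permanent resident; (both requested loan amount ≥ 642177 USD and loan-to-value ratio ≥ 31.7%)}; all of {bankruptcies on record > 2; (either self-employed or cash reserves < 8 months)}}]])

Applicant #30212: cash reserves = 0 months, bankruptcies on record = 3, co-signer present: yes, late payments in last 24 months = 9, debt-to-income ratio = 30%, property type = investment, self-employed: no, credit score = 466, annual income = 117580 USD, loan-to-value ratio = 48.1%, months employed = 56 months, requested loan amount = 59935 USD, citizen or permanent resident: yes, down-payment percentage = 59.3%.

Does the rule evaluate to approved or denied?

Atomic conditions:
  months employed ≥ 46 months: 56 ≥ 46 is true
  late payments in last 24 months < 5: 9 < 5 is false
  down-payment percentage ≥ 30.9%: 59.3 ≥ 30.9 is true
  months employed ≥ 89 months: 56 ≥ 89 is false
  down-payment percentage ≥ 15.6%: 59.3 ≥ 15.6 is true
  requested loan amount ≤ 601780 USD: 59935 ≤ 601780 is true
  requested loan amount ≤ 310202 USD: 59935 ≤ 310202 is true
  property type ∈ {investment, primary}: investment is in the set → true
  co-signer present: yes → true
  annual income ≤ 54781 USD: 117580 ≤ 54781 is false
  credit score ≥ 667: 466 ≥ 667 is false
  NOT citizen or permanent resident: yes → false
  requested loan amount ≥ 642177 USD: 59935 ≥ 642177 is false
  loan-to-value ratio ≥ 31.7%: 48.1 ≥ 31.7 is true
  bankruptcies on record > 2: 3 > 2 is true
  self-employed: no → false
  cash reserves < 8 months: 0 < 8 is true
Combine:
[1.1.1.1.1] true OR false = true
[1.1.1.1] NOT true = false
[1.1.1] NOT false = true
[1.1.2] true AND false = false
[1.1] true AND false = false
[1.2.3] true AND true = true
[1.2] true AND true AND true = true
[1] exactly-one(false, true) = true
[2.1.1] true AND false AND false = false
[2.1.2.2] false AND true = false
[2.1.2] false AND false = false
[2.1.3.2] false OR true = true
[2.1.3] true AND true = true
[2.1] false AND false AND true = false
[2] NOT false = true
[root] true → true = true
Overall: true → approved

Approved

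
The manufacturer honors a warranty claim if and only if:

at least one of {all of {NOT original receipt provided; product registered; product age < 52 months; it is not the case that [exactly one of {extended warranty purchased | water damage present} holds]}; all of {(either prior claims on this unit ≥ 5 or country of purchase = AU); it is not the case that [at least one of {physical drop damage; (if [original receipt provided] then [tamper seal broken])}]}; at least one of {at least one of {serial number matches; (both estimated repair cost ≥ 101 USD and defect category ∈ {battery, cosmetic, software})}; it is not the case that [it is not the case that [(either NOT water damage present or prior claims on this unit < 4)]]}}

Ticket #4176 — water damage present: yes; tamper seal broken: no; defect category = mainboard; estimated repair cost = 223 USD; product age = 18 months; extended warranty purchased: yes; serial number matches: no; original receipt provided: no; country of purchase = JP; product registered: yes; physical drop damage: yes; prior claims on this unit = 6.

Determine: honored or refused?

Atomic conditions:
  NOT original receipt provided: no → true
  product registered: yes → true
  product age < 52 months: 18 < 52 is true
  extended warranty purchased: yes → true
  water damage present: yes → true
  prior claims on this unit ≥ 5: 6 ≥ 5 is true
  country of purchase = AU: JP == AU is false
  physical drop damage: yes → true
  original receipt provided: no → false
  tamper seal broken: no → false
  serial number matches: no → false
  estimated repair cost ≥ 101 USD: 223 ≥ 101 is true
  defect category ∈ {battery, cosmetic, software}: mainboard is not in the set → false
  NOT water damage present: yes → false
  prior claims on this unit < 4: 6 < 4 is false
Combine:
[1.4.1] exactly-one(true, true) = false
[1.4] NOT false = true
[1] true AND true AND true AND true = true
[2.1] true OR false = true
[2.2.1.2] false → false (antecedent false ⇒ implication holds) = true
[2.2.1] true OR true = true
[2.2] NOT true = false
[2] true AND false = false
[3.1.2] true AND false = false
[3.1] false OR false = false
[3.2.1.1] false OR false = false
[3.2.1] NOT false = true
[3.2] NOT true = false
[3] false OR false = false
[root] true OR false OR false = true
Overall: true → honored

Honored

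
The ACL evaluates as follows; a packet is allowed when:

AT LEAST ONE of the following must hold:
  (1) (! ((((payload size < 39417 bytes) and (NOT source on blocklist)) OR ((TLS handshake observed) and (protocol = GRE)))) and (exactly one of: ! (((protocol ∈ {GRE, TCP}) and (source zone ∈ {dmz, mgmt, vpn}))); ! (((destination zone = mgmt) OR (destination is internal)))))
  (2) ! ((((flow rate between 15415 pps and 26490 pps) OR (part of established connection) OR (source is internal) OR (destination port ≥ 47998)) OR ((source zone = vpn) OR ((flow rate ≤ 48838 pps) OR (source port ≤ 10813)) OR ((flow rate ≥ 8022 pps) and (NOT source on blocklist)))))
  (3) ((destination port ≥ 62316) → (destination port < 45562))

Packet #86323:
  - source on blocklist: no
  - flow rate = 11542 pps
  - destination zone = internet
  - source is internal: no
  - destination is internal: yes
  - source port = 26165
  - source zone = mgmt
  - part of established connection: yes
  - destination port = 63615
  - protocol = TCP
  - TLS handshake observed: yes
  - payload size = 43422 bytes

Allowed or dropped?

Atomic conditions:
  payload size < 39417 bytes: 43422 < 39417 is false
  NOT source on blocklist: no → true
  TLS handshake observed: yes → true
  protocol = GRE: TCP == GRE is false
  protocol ∈ {GRE, TCP}: TCP is in the set → true
  source zone ∈ {dmz, mgmt, vpn}: mgmt is in the set → true
  destination zone = mgmt: internet == mgmt is false
  destination is internal: yes → true
  flow rate between 15415 pps and 26490 pps: 11542 in [15415, 26490] is false
  part of established connection: yes → true
  source is internal: no → false
  destination port ≥ 47998: 63615 ≥ 47998 is true
  source zone = vpn: mgmt == vpn is false
  flow rate ≤ 48838 pps: 11542 ≤ 48838 is true
  source port ≤ 10813: 26165 ≤ 10813 is false
  flow rate ≥ 8022 pps: 11542 ≥ 8022 is true
  destination port ≥ 62316: 63615 ≥ 62316 is true
  destination port < 45562: 63615 < 45562 is false
Combine:
[1.1.1.1] false AND true = false
[1.1.1.2] true AND false = false
[1.1.1] false OR false = false
[1.1] NOT false = true
[1.2.1.1] true AND true = true
[1.2.1] NOT true = false
[1.2.2.1] false OR true = true
[1.2.2] NOT true = false
[1.2] exactly-one(false, false) = false
[1] true AND false = false
[2.1.1] false OR true OR false OR true = true
[2.1.2.2] true OR false = true
[2.1.2.3] true AND true = true
[2.1.2] false OR true OR true = true
[2.1] true OR true = true
[2] NOT true = false
[3] true → false = false
[root] false OR false OR false = false
Overall: false → dropped

Dropped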